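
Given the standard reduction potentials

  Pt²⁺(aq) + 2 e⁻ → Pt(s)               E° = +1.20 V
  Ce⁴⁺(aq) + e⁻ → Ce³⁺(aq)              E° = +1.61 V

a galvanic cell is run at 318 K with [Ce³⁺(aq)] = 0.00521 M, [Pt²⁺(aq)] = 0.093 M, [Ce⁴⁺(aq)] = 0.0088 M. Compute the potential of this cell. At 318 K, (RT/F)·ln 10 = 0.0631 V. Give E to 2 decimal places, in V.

Ce⁴⁺/Ce³⁺ is reduced (cathode, E° = +1.61 V) and Pt²⁺/Pt is oxidized (anode).
E°cell = E°cat − E°an = +1.61 − (+1.20) = +0.41 V; n = 2.
Balancing gives 2 Ce⁴⁺(aq) + Pt(s) → 2 Ce³⁺(aq) + Pt²⁺(aq); hence Q = ([Ce³⁺(aq)]^2·[Pt²⁺(aq)]) / [Ce⁴⁺(aq)]^2 = 0.0326 (log Q = −1.487).
By the Nernst equation, E = +0.41 − (0.0631/2)·(−1.487) = +0.46 V.

+0.46 V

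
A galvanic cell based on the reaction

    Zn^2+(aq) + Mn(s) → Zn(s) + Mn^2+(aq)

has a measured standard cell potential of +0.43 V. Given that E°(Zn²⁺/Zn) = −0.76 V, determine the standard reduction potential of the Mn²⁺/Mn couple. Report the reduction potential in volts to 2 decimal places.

In the reaction as written the Zn²⁺/Zn couple is reduced (cathode) and Mn²⁺/Mn is oxidized (anode), so E°cell = E°(Zn²⁺/Zn) − E°(Mn²⁺/Mn).
E°(Mn²⁺/Mn) = E°(cathode) − E°cell = −0.76 − (+0.43) = −1.19 V.

−1.19 V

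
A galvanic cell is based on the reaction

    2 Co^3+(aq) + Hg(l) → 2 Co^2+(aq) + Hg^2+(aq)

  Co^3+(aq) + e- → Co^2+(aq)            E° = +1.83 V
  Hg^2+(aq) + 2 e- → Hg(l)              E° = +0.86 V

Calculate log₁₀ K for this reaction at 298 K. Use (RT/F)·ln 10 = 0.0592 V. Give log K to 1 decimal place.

log K = 32.8

The Co³⁺/Co²⁺ couple is reduced (cathode); E°cell = +1.83 − (+0.86) = +0.97 V with n = 2.
At equilibrium E = 0, so log K = nE°cell / 0.0592 = (2)(+0.97) / 0.0592 = 32.8.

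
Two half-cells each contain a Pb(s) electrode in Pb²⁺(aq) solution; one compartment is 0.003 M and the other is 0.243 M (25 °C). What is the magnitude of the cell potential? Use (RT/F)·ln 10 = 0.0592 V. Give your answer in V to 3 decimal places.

0.056 V

For a concentration cell E°cell = 0, since both electrodes use the same couple.
The compartment with the higher Pb²⁺(aq) concentration (0.243 M) acts as the cathode; ions are reduced there and produced at the dilute (0.003 M) anode.
With n = 2, Ecell = −(0.0592/2)·log([dilute]/[conc]) = −(0.0592/2)·log(0.003/0.243) = +0.056 V.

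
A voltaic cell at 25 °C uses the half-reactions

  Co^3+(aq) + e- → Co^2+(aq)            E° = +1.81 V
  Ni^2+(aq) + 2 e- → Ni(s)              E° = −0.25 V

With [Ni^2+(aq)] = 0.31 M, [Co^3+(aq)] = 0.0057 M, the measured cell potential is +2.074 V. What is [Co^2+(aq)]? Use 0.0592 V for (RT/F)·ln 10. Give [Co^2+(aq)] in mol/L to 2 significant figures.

0.0059 M

With Co³⁺/Co²⁺ at the cathode and Ni²⁺/Ni at the anode, E°cell = +1.81 − (−0.25) = +2.06 V (n = 2).
Rearranging E = E° − (0.0592/n)·log Q gives log Q = 2(+2.06 − (+2.074))/0.0592 = −0.473.
The balanced reaction is 2 Co^3+(aq) + Ni(s) → 2 Co^2+(aq) + Ni^2+(aq), so Q = ([Co^2+(aq)]^2·[Ni^2+(aq)]) / [Co^3+(aq)]^2.
Substituting the known concentrations and solving, log [Co^2+(aq)] = −2.226 and [Co^2+(aq)] = 0.0059 M.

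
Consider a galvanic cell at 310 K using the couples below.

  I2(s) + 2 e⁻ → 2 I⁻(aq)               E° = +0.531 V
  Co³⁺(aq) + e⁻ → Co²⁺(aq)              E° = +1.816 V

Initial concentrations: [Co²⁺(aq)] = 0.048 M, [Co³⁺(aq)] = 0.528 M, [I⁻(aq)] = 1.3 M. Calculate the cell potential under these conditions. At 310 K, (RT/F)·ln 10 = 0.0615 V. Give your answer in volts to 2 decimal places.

The Co³⁺/Co²⁺ couple has the more positive E°, so it is the cathode; I₂/I⁻ is the anode.
The standard potential is +1.816 − (+0.531) = +1.285 V and the balanced reaction transfers n = 2 electrons.
For the overall reaction 2 Co³⁺(aq) + 2 I⁻(aq) → 2 Co²⁺(aq) + I2(s), Q = [Co²⁺(aq)]^2 / ([Co³⁺(aq)]^2·[I⁻(aq)]^2) = 0.00489, giving log Q = −2.311.
By the Nernst equation, E = +1.285 − (0.0615/2)·(−2.311) = +1.36 V.

+1.36 V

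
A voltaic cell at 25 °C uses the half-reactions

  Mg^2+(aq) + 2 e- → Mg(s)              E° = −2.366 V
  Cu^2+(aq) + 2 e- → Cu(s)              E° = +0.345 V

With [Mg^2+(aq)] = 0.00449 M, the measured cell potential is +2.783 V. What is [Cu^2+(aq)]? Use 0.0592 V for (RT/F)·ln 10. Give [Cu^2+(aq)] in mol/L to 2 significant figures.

1.2 M

Cu²⁺/Cu is the cathode (higher E°); E°cell = +0.345 − (−2.366) = +2.711 V with n = 2.
Since E = E° − (0.0592/n)·log Q, log Q = n(E° − E)/0.0592 = −2.432.
For Cu^2+(aq) + Mg(s) → Cu(s) + Mg^2+(aq), the reaction quotient is Q = [Mg^2+(aq)] / [Cu^2+(aq)].
Solving for the unknown gives log [Cu^2+(aq)] = 0.084, so [Cu^2+(aq)] ≈ 1.2 M.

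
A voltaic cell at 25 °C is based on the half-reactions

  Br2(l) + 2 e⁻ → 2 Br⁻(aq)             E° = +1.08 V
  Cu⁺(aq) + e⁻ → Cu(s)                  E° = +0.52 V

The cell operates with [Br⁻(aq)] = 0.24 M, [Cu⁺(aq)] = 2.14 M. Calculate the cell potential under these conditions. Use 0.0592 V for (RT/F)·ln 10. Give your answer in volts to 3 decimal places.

+0.577 V

Br₂/Br⁻ is reduced (cathode, E° = +1.08 V) and Cu⁺/Cu is oxidized (anode).
E°cell = +1.08 − (+0.52) = +0.56 V, with n = 2 electrons transferred.
Balancing gives Br2(l) + 2 Cu(s) → 2 Br⁻(aq) + 2 Cu⁺(aq); hence Q = [Br⁻(aq)]^2·[Cu⁺(aq)]^2 = 0.264 (log Q = −0.579).
By the Nernst equation, E = +0.56 − (0.0592/2)·(−0.579) = +0.577 V.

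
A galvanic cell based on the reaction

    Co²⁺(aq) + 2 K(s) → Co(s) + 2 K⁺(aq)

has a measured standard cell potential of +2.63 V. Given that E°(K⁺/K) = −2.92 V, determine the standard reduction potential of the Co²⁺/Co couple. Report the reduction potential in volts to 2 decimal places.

In the reaction as written the Co²⁺/Co couple is reduced (cathode) and K⁺/K is oxidized (anode), so E°cell = E°(Co²⁺/Co) − E°(K⁺/K).
E°(Co²⁺/Co) = E°cell + E°(anode) = +2.63 + (−2.92) = −0.29 V.

−0.29 V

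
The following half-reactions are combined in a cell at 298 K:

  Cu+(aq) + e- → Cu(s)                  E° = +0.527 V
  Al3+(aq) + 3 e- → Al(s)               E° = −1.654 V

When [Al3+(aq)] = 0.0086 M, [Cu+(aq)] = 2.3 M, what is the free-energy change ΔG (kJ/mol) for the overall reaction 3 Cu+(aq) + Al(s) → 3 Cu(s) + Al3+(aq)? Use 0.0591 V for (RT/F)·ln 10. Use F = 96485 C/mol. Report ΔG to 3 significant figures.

With Cu⁺/Cu reduced at the cathode, E°cell = +0.527 − (−1.654) = +2.181 V and n = 3.
The reaction quotient is [Al3+(aq)] / [Cu+(aq)]^3 = 0.000707; by Nernst, E = +2.181 − (0.0591/3)(−3.151) = +2.2431 V.
ΔG = −nFE = −(3)(96485)(+2.2431) J/mol = −649 kJ/mol.

−649 kJ/mol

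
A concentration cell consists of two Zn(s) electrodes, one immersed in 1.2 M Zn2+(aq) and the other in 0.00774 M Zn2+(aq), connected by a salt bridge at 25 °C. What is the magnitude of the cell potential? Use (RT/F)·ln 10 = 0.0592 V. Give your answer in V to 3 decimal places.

0.065 V

For a concentration cell E°cell = 0, since both electrodes use the same couple.
The compartment with the higher Zn2+(aq) concentration (1.2 M) acts as the cathode; ions are reduced there and produced at the dilute (0.00774 M) anode.
With n = 2, Ecell = −(0.0592/2)·log([dilute]/[conc]) = −(0.0592/2)·log(0.00774/1.2) = +0.065 V.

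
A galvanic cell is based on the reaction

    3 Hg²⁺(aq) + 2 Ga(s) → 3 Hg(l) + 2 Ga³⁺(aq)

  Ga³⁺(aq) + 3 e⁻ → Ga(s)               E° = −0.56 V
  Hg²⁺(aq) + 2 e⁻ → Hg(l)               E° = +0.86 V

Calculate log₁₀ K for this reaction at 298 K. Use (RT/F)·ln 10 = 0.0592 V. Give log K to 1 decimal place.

log K = 143.9

The Hg²⁺/Hg couple is reduced (cathode); E°cell = +0.86 − (−0.56) = +1.42 V with n = 6.
At equilibrium E = 0, so log K = nE°cell / 0.0592 = (6)(+1.42) / 0.0592 = 143.9.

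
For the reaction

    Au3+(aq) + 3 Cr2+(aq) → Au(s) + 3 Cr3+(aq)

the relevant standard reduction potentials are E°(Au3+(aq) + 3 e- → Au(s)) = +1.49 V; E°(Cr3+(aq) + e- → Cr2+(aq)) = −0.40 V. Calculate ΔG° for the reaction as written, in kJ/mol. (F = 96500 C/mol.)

In the reaction as written Au3+(aq) is reduced, so the Au³⁺/Au couple is the cathode and Cr³⁺/Cr²⁺ is the anode.
E°cell = +1.49 − (−0.40) = +1.89 V; balancing electrons gives n = 3.
ΔG° = −nFE°cell = −(3)(96500)(+1.89) J/mol = −547 kJ/mol.

−547 kJ/mol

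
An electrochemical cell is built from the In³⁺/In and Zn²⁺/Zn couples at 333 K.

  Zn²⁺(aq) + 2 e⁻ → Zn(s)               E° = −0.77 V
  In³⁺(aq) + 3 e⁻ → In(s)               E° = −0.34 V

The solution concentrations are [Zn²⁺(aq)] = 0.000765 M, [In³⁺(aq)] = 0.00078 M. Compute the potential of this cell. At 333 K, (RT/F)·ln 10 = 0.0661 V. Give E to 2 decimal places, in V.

The In³⁺/In couple has the more positive E°, so it is the cathode; Zn²⁺/Zn is the anode.
E°cell = E°cat − E°an = −0.34 − (−0.77) = +0.43 V; n = 6.
For the overall reaction 2 In³⁺(aq) + 3 Zn(s) → 2 In(s) + 3 Zn²⁺(aq), Q = [Zn²⁺(aq)]^3 / [In³⁺(aq)]^2 = 0.000736, giving log Q = −3.133.
E = E° − (0.0661/n)·log Q = +0.43 − (0.0661/6)(−3.133) = +0.46 V.

+0.46 V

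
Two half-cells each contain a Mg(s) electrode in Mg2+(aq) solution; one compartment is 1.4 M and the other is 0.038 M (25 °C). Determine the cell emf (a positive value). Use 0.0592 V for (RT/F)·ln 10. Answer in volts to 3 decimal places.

For a concentration cell E°cell = 0, since both electrodes use the same couple.
The compartment with the higher Mg2+(aq) concentration (1.4 M) acts as the cathode; ions are reduced there and produced at the dilute (0.038 M) anode.
With n = 2, Ecell = −(0.0592/2)·log([dilute]/[conc]) = −(0.0592/2)·log(0.038/1.4) = +0.046 V.

0.046 V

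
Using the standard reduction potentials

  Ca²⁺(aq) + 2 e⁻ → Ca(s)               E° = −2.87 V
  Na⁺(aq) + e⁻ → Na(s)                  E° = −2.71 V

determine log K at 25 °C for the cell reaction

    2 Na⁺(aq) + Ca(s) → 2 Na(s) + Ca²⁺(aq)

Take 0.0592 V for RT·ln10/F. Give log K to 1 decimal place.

log K = 5.4

The Na⁺/Na couple is reduced (cathode); E°cell = −2.71 − (−2.87) = +0.16 V with n = 2.
At equilibrium E = 0, so log K = nE°cell / 0.0592 = (2)(+0.16) / 0.0592 = 5.4.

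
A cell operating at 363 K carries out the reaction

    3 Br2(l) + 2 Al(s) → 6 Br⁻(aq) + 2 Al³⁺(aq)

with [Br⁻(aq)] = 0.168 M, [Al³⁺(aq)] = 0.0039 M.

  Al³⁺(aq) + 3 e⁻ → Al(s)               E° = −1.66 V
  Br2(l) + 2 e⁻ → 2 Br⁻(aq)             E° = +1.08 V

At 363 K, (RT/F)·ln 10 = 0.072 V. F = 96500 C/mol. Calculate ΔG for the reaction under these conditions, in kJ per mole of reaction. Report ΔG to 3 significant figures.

E°cell = +1.08 − (−1.66) = +2.74 V; the balanced reaction transfers n = 6 electrons.
Here Q = [Br⁻(aq)]^6·[Al³⁺(aq)]^2 = 3.42×10^−10 (log Q = −9.466), giving E = +2.74 − (0.072/6)·(−9.466) = +2.8536 V.
Finally ΔG = −nFE = −(6)(96500 C/mol)(+2.8536 V) = −1650 kJ/mol.

−1650 kJ/mol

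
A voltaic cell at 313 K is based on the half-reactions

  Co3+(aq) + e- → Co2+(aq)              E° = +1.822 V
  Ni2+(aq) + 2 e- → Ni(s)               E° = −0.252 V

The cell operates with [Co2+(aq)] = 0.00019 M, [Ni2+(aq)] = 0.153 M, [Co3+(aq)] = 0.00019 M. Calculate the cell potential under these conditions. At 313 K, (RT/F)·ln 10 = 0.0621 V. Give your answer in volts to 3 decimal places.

Since E°(Co³⁺/Co²⁺) > E°(Ni²⁺/Ni), Co³⁺/Co²⁺ serves as the cathode.
E°cell = E°cat − E°an = +1.822 − (−0.252) = +2.074 V; n = 2.
Balancing gives 2 Co3+(aq) + Ni(s) → 2 Co2+(aq) + Ni2+(aq); hence Q = ([Co2+(aq)]^2·[Ni2+(aq)]) / [Co3+(aq)]^2 = 0.153 (log Q = −0.815).
Applying E = E° − (RT ln10/nF)·log Q gives +2.074 − (0.0621/2)(−0.815) = +2.099 V.

+2.099 V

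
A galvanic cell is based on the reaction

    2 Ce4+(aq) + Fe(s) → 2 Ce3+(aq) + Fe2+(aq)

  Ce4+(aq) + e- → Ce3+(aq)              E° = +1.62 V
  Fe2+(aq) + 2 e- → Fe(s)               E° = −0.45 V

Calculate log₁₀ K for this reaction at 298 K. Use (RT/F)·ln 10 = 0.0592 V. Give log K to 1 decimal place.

log K = 69.9

The Ce⁴⁺/Ce³⁺ couple is reduced (cathode); E°cell = +1.62 − (−0.45) = +2.07 V with n = 2.
At equilibrium E = 0, so log K = nE°cell / 0.0592 = (2)(+2.07) / 0.0592 = 69.9.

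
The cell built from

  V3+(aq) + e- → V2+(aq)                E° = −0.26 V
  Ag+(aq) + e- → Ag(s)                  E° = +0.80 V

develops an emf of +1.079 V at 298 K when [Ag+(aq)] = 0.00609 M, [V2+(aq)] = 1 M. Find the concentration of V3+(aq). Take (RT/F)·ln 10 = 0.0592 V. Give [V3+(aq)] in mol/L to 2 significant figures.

The Ag⁺/Ag couple has the larger reduction potential, so it is the cathode: E°cell = +0.80 − (−0.26) = +1.06 V and n = 1.
Since E = E° − (0.0592/n)·log Q, log Q = n(E° − E)/0.0592 = −0.321.
For Ag+(aq) + V2+(aq) → Ag(s) + V3+(aq), the reaction quotient is Q = [V3+(aq)] / ([Ag+(aq)]·[V2+(aq)]).
Substituting the known concentrations and solving, log [V3+(aq)] = −2.536 and [V3+(aq)] = 0.0029 M.

0.0029 M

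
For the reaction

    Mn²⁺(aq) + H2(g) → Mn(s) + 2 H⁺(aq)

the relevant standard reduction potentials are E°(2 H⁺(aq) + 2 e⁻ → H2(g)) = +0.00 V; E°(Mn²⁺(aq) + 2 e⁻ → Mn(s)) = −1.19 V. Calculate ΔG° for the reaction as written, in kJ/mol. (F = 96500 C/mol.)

+230 kJ/mol

In the reaction as written Mn²⁺(aq) is reduced, so the Mn²⁺/Mn couple is the cathode and 2H⁺/H₂ is the anode.
E°cell = −1.19 − (+0.00) = −1.19 V; balancing electrons gives n = 2.
ΔG° = −nFE°cell = −(2)(96500)(−1.19) J/mol = +230 kJ/mol.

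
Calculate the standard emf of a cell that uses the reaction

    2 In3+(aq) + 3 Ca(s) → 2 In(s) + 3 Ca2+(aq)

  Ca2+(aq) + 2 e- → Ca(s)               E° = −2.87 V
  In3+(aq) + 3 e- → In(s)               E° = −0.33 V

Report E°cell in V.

In the reaction as written, In3+(aq) is reduced (cathode) and Ca2+(aq) is produced by oxidation at the anode.
E°cell = E°(cathode) − E°(anode) = −0.33 − (−2.87) = +2.54 V.

+2.54 V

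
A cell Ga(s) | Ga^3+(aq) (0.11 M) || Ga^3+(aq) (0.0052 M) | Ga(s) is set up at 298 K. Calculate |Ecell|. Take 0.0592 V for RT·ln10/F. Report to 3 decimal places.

For a concentration cell E°cell = 0, since both electrodes use the same couple.
The compartment with the higher Ga^3+(aq) concentration (0.11 M) acts as the cathode; ions are reduced there and produced at the dilute (0.0052 M) anode.
With n = 3, Ecell = −(0.0592/3)·log([dilute]/[conc]) = −(0.0592/3)·log(0.0052/0.11) = +0.026 V.

0.026 V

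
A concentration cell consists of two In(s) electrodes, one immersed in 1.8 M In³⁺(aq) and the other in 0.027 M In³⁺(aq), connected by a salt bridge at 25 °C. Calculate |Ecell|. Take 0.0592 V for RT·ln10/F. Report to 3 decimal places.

For a concentration cell E°cell = 0, since both electrodes use the same couple.
The compartment with the higher In³⁺(aq) concentration (1.8 M) acts as the cathode; ions are reduced there and produced at the dilute (0.027 M) anode.
With n = 3, Ecell = −(0.0592/3)·log([dilute]/[conc]) = −(0.0592/3)·log(0.027/1.8) = +0.036 V.

0.036 V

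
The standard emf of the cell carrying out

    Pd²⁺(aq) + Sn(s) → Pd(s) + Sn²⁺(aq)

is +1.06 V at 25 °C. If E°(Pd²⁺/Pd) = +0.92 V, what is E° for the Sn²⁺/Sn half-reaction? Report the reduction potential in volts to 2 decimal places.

In the reaction as written the Pd²⁺/Pd couple is reduced (cathode) and Sn²⁺/Sn is oxidized (anode), so E°cell = E°(Pd²⁺/Pd) − E°(Sn²⁺/Sn).
E°(Sn²⁺/Sn) = E°(cathode) − E°cell = +0.92 − (+1.06) = −0.14 V.

−0.14 V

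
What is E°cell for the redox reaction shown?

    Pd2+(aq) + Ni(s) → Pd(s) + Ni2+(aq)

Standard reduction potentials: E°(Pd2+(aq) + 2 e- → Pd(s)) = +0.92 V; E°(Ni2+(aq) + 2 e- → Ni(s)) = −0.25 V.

+1.17 V

Pd2+(aq) gains electrons, so the Pd²⁺/Pd couple is the cathode; the Ni²⁺/Ni couple is the anode.
E°cell = E°(cathode) − E°(anode) = +0.92 − (−0.25) = +1.17 V.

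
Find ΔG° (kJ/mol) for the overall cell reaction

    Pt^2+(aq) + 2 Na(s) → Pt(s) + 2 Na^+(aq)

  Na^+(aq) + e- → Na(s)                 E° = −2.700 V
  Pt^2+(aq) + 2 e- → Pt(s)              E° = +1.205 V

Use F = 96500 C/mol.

In the reaction as written Pt^2+(aq) is reduced, so the Pt²⁺/Pt couple is the cathode and Na⁺/Na is the anode.
E°cell = +1.205 − (−2.700) = +3.905 V; balancing electrons gives n = 2.
ΔG° = −nFE°cell = −(2)(96500)(+3.905) J/mol = −754 kJ/mol.

−754 kJ/mol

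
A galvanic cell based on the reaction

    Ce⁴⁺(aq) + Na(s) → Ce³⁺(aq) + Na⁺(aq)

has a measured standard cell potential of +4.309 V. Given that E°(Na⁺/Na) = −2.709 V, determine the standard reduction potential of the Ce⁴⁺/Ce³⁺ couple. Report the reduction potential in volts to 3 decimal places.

+1.600 V

In the reaction as written the Ce⁴⁺/Ce³⁺ couple is reduced (cathode) and Na⁺/Na is oxidized (anode), so E°cell = E°(Ce⁴⁺/Ce³⁺) − E°(Na⁺/Na).
E°(Ce⁴⁺/Ce³⁺) = E°cell + E°(anode) = +4.309 + (−2.709) = +1.600 V.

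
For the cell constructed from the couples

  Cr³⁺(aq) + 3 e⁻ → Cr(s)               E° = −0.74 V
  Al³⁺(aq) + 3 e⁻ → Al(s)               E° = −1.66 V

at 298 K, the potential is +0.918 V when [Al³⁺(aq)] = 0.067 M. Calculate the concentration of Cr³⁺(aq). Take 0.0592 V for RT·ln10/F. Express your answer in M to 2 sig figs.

Cr³⁺/Cr is the cathode (higher E°); E°cell = −0.74 − (−1.66) = +0.92 V with n = 3.
Rearranging E = E° − (0.0592/n)·log Q gives log Q = 3(+0.92 − (+0.918))/0.0592 = 0.101.
For Cr³⁺(aq) + Al(s) → Cr(s) + Al³⁺(aq), the reaction quotient is Q = [Al³⁺(aq)] / [Cr³⁺(aq)].
Substituting the known concentrations and solving, log [Cr³⁺(aq)] = −1.275 and [Cr³⁺(aq)] = 0.053 M.

0.053 M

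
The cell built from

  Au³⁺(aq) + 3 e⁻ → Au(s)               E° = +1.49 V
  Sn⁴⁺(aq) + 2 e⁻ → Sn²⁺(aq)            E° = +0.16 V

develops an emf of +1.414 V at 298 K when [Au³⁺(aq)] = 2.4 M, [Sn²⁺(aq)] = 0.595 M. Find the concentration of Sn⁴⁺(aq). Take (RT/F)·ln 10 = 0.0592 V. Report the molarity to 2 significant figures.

With Au³⁺/Au at the cathode and Sn⁴⁺/Sn²⁺ at the anode, E°cell = +1.49 − (+0.16) = +1.33 V (n = 6).
Rearranging E = E° − (0.0592/n)·log Q gives log Q = 6(+1.33 − (+1.414))/0.0592 = −8.514.
The balanced reaction is 2 Au³⁺(aq) + 3 Sn²⁺(aq) → 2 Au(s) + 3 Sn⁴⁺(aq), so Q = [Sn⁴⁺(aq)]^3 / ([Au³⁺(aq)]^2·[Sn²⁺(aq)]^3).
Isolating [Sn⁴⁺(aq)] in Q = 10^{−8.514} yields log [Sn⁴⁺(aq)] = −2.810, i.e. 0.0015 M.

0.0015 M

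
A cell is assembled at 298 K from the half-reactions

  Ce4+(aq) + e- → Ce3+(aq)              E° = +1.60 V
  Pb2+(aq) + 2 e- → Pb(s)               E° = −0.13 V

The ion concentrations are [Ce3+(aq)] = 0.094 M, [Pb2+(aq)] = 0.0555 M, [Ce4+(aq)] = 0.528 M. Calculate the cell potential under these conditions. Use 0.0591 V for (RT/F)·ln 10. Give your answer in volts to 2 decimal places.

+1.81 V

The Ce⁴⁺/Ce³⁺ couple has the more positive E°, so it is the cathode; Pb²⁺/Pb is the anode.
The standard potential is +1.60 − (−0.13) = +1.73 V and the balanced reaction transfers n = 2 electrons.
For the overall reaction 2 Ce4+(aq) + Pb(s) → 2 Ce3+(aq) + Pb2+(aq), Q = ([Ce3+(aq)]^2·[Pb2+(aq)]) / [Ce4+(aq)]^2 = 0.00176, giving log Q = −2.755.
Applying E = E° − (RT ln10/nF)·log Q gives +1.73 − (0.0591/2)(−2.755) = +1.81 V.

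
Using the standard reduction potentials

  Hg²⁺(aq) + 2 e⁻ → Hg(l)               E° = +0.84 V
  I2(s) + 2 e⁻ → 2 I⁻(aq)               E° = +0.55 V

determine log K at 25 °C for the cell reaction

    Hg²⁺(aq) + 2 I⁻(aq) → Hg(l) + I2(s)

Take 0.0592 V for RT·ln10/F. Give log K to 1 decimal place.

The Hg²⁺/Hg couple is reduced (cathode); E°cell = +0.84 − (+0.55) = +0.29 V with n = 2.
At equilibrium E = 0, so log K = nE°cell / 0.0592 = (2)(+0.29) / 0.0592 = 9.8.

log K = 9.8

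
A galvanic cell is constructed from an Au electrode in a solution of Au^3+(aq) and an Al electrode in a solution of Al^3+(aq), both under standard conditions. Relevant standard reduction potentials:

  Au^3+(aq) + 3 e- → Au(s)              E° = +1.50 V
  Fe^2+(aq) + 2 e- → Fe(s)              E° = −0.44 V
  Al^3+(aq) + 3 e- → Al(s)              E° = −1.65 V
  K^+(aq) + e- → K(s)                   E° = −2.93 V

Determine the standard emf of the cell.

The Au³⁺/Au couple has the higher E°, so Au ion is reduced (cathode) and Al is oxidized (anode).
E°cell = E°(cathode) − E°(anode) = +1.50 − (−1.65) = +3.15 V.

+3.15 V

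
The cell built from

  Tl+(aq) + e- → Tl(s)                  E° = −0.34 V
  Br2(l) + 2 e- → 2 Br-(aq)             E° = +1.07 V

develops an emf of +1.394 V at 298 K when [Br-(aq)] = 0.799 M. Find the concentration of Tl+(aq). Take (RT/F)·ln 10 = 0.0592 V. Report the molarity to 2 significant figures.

2.3 M

The Br₂/Br⁻ couple has the larger reduction potential, so it is the cathode: E°cell = +1.07 − (−0.34) = +1.41 V and n = 2.
Rearranging E = E° − (0.0592/n)·log Q gives log Q = 2(+1.41 − (+1.394))/0.0592 = 0.541.
For Br2(l) + 2 Tl(s) → 2 Br-(aq) + 2 Tl+(aq), the reaction quotient is Q = [Br-(aq)]^2·[Tl+(aq)]^2.
Solving for the unknown gives log [Tl+(aq)] = 0.368, so [Tl+(aq)] ≈ 2.3 M.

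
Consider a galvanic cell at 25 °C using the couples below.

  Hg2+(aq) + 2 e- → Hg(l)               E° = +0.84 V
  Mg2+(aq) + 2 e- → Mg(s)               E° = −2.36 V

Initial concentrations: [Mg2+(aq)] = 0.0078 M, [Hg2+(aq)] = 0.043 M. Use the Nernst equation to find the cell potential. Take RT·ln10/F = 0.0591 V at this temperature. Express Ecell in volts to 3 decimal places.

+3.222 V

Hg²⁺/Hg is reduced (cathode, E° = +0.84 V) and Mg²⁺/Mg is oxidized (anode).
The standard potential is +0.84 − (−2.36) = +3.20 V and the balanced reaction transfers n = 2 electrons.
Balancing gives Hg2+(aq) + Mg(s) → Hg(l) + Mg2+(aq); hence Q = [Mg2+(aq)] / [Hg2+(aq)] = 0.181 (log Q = −0.741).
Applying E = E° − (RT ln10/nF)·log Q gives +3.20 − (0.0591/2)(−0.741) = +3.222 V.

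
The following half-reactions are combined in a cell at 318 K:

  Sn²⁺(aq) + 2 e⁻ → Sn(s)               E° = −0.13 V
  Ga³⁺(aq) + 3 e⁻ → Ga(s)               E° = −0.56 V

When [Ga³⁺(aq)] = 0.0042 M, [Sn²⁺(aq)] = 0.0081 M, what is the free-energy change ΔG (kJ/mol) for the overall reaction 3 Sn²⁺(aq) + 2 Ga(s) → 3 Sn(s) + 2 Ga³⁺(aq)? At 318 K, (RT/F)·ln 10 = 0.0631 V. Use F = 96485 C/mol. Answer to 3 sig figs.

With Sn²⁺/Sn reduced at the cathode, E°cell = −0.13 − (−0.56) = +0.43 V and n = 6.
Q = [Ga³⁺(aq)]^2 / [Sn²⁺(aq)]^3 = 33.2, so log Q = 1.521 and E = +0.43 − (0.0631/6)(1.521) = +0.4140 V.
Then ΔG = −nFE = −6 × 96485 × +0.4140 J/mol = −240 kJ/mol.

−240 kJ/mol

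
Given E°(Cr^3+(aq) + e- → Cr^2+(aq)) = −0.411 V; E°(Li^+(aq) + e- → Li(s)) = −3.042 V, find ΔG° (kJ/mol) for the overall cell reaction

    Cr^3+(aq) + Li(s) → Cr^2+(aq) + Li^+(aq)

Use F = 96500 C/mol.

−254 kJ/mol

In the reaction as written Cr^3+(aq) is reduced, so the Cr³⁺/Cr²⁺ couple is the cathode and Li⁺/Li is the anode.
E°cell = −0.411 − (−3.042) = +2.631 V; balancing electrons gives n = 1.
ΔG° = −nFE°cell = −(1)(96500)(+2.631) J/mol = −254 kJ/mol.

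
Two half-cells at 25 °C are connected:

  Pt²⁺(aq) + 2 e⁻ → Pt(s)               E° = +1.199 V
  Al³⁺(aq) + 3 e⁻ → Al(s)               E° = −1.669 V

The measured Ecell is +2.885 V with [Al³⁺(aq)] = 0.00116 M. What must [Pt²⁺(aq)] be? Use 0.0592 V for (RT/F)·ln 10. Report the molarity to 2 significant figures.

Pt²⁺/Pt is the cathode (higher E°); E°cell = +1.199 − (−1.669) = +2.868 V with n = 6.
From the Nernst equation, log Q = n(E° − E)/0.0592 = 6·(+2.868 − (+2.885))/0.0592 = −1.723.
For 3 Pt²⁺(aq) + 2 Al(s) → 3 Pt(s) + 2 Al³⁺(aq), the reaction quotient is Q = [Al³⁺(aq)]^2 / [Pt²⁺(aq)]^3.
Isolating [Pt²⁺(aq)] in Q = 10^{−1.723} yields log [Pt²⁺(aq)] = −1.383, i.e. 0.041 M.

0.041 M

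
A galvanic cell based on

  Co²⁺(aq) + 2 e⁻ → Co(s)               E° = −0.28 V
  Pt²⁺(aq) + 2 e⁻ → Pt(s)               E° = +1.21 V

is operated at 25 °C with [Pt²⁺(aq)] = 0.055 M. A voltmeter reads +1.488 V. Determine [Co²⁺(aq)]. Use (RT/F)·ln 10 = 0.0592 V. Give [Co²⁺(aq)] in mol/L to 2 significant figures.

With Pt²⁺/Pt at the cathode and Co²⁺/Co at the anode, E°cell = +1.21 − (−0.28) = +1.49 V (n = 2).
Since E = E° − (0.0592/n)·log Q, log Q = n(E° − E)/0.0592 = 0.068.
The balanced reaction is Pt²⁺(aq) + Co(s) → Pt(s) + Co²⁺(aq), so Q = [Co²⁺(aq)] / [Pt²⁺(aq)].
Substituting the known concentrations and solving, log [Co²⁺(aq)] = −1.192 and [Co²⁺(aq)] = 0.064 M.

0.064 M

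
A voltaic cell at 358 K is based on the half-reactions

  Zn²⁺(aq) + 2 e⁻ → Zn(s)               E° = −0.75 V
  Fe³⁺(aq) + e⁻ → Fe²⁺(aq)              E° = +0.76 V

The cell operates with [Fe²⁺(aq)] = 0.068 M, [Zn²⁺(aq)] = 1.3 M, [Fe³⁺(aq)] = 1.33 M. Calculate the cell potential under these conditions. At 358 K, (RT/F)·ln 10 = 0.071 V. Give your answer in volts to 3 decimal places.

Fe³⁺/Fe²⁺ is reduced (cathode, E° = +0.76 V) and Zn²⁺/Zn is oxidized (anode).
E°cell = +0.76 − (−0.75) = +1.51 V, with n = 2 electrons transferred.
For the overall reaction 2 Fe³⁺(aq) + Zn(s) → 2 Fe²⁺(aq) + Zn²⁺(aq), Q = ([Fe²⁺(aq)]^2·[Zn²⁺(aq)]) / [Fe³⁺(aq)]^2 = 0.0034, giving log Q = −2.469.
By the Nernst equation, E = +1.51 − (0.071/2)·(−2.469) = +1.598 V.

+1.598 V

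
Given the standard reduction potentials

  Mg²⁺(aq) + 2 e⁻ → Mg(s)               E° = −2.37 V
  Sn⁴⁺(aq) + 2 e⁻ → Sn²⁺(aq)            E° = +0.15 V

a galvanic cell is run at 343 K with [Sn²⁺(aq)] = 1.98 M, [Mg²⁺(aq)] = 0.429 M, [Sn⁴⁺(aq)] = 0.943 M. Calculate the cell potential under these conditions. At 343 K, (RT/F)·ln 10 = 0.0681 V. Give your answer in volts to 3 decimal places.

+2.522 V

Sn⁴⁺/Sn²⁺ is reduced (cathode, E° = +0.15 V) and Mg²⁺/Mg is oxidized (anode).
E°cell = +0.15 − (−2.37) = +2.52 V, with n = 2 electrons transferred.
Balancing gives Sn⁴⁺(aq) + Mg(s) → Sn²⁺(aq) + Mg²⁺(aq); hence Q = ([Sn²⁺(aq)]·[Mg²⁺(aq)]) / [Sn⁴⁺(aq)] = 0.901 (log Q = −0.045).
Applying E = E° − (RT ln10/nF)·log Q gives +2.52 − (0.0681/2)(−0.045) = +2.522 V.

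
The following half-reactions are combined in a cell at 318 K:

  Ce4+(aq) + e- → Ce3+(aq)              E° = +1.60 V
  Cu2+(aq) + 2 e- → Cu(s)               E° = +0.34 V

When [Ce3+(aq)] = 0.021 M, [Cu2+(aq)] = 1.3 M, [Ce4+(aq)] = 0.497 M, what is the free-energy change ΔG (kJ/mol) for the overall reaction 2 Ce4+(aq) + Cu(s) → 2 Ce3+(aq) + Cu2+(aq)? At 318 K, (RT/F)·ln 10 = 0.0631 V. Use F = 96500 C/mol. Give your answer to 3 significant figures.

The standard cell potential is +1.60 − (+0.34) = +1.26 V, with n = 2 electrons in the balanced equation.
Here Q = ([Ce3+(aq)]^2·[Cu2+(aq)]) / [Ce4+(aq)]^2 = 0.00232 (log Q = −2.634), giving E = +1.26 − (0.0631/2)·(−2.634) = +1.3431 V.
ΔG = −nFE = −(2)(96500)(+1.3431) J/mol = −259 kJ/mol.

−259 kJ/mol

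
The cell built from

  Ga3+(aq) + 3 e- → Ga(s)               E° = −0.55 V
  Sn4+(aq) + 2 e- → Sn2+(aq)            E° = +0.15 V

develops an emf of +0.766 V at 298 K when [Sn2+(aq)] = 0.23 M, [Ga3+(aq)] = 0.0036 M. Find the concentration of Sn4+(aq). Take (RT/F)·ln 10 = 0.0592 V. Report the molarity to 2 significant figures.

0.92 M

Sn⁴⁺/Sn²⁺ is the cathode (higher E°); E°cell = +0.15 − (−0.55) = +0.70 V with n = 6.
Since E = E° − (0.0592/n)·log Q, log Q = n(E° − E)/0.0592 = −6.689.
The balanced reaction is 3 Sn4+(aq) + 2 Ga(s) → 3 Sn2+(aq) + 2 Ga3+(aq), so Q = ([Sn2+(aq)]^3·[Ga3+(aq)]^2) / [Sn4+(aq)]^3.
Substituting the known concentrations and solving, log [Sn4+(aq)] = −0.038 and [Sn4+(aq)] = 0.92 M.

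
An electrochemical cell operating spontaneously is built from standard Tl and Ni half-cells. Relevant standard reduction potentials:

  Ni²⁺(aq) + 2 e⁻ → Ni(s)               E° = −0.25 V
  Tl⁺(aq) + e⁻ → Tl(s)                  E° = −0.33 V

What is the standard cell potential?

+0.08 V

The Ni²⁺/Ni couple has the higher E°, so Ni ion is reduced (cathode) and Tl is oxidized (anode).
E°cell = E°(cathode) − E°(anode) = −0.25 − (−0.33) = +0.08 V.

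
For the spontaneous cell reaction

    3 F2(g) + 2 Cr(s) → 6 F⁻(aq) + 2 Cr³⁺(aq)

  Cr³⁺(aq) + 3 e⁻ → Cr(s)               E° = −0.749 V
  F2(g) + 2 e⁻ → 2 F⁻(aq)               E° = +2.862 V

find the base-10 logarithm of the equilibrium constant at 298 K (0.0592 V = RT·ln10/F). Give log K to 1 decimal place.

The F₂/F⁻ couple is reduced (cathode); E°cell = +2.862 − (−0.749) = +3.611 V with n = 6.
At equilibrium E = 0, so log K = nE°cell / 0.0592 = (6)(+3.611) / 0.0592 = 366.0.

log K = 366.0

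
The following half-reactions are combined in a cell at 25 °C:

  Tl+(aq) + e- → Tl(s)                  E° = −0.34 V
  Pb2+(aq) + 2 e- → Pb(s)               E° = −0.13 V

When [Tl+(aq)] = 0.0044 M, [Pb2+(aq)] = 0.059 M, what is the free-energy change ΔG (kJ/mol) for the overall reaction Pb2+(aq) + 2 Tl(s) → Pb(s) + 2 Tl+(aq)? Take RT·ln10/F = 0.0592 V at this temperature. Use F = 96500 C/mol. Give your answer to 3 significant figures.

−60.4 kJ/mol

With Pb²⁺/Pb reduced at the cathode, E°cell = −0.13 − (−0.34) = +0.21 V and n = 2.
Here Q = [Tl+(aq)]^2 / [Pb2+(aq)] = 0.000328 (log Q = −3.484), giving E = +0.21 − (0.0592/2)·(−3.484) = +0.3131 V.
Finally ΔG = −nFE = −(2)(96500 C/mol)(+0.3131 V) = −60.4 kJ/mol.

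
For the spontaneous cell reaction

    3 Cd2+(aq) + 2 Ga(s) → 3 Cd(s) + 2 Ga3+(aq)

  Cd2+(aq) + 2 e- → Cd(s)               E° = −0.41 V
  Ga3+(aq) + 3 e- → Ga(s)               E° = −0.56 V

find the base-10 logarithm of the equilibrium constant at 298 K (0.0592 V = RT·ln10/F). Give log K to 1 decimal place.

log K = 15.2

The Cd²⁺/Cd couple is reduced (cathode); E°cell = −0.41 − (−0.56) = +0.15 V with n = 6.
At equilibrium E = 0, so log K = nE°cell / 0.0592 = (6)(+0.15) / 0.0592 = 15.2.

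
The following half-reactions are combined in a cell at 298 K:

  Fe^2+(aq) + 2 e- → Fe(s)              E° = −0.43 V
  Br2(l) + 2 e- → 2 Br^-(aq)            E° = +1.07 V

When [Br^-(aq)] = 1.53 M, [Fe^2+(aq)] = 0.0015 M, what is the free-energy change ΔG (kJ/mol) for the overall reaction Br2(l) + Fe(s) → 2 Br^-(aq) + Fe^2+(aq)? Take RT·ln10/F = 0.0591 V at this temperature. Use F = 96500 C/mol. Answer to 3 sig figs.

−303 kJ/mol

The standard cell potential is +1.07 − (−0.43) = +1.50 V, with n = 2 electrons in the balanced equation.
Here Q = [Br^-(aq)]^2·[Fe^2+(aq)] = 0.00351 (log Q = −2.455), giving E = +1.50 − (0.0591/2)·(−2.455) = +1.5725 V.
Finally ΔG = −nFE = −(2)(96500 C/mol)(+1.5725 V) = −303 kJ/mol.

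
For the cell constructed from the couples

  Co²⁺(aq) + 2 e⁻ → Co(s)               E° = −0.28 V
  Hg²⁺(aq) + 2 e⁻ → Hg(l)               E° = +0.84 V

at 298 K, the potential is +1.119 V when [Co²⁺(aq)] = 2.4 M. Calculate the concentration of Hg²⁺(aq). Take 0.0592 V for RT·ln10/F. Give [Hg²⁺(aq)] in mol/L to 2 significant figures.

The Hg²⁺/Hg couple has the larger reduction potential, so it is the cathode: E°cell = +0.84 − (−0.28) = +1.12 V and n = 2.
Rearranging E = E° − (0.0592/n)·log Q gives log Q = 2(+1.12 − (+1.119))/0.0592 = 0.034.
Balancing electrons gives Hg²⁺(aq) + Co(s) → Hg(l) + Co²⁺(aq); thus Q = [Co²⁺(aq)] / [Hg²⁺(aq)].
Substituting the known concentrations and solving, log [Hg²⁺(aq)] = 0.346 and [Hg²⁺(aq)] = 2.2 M.

2.2 M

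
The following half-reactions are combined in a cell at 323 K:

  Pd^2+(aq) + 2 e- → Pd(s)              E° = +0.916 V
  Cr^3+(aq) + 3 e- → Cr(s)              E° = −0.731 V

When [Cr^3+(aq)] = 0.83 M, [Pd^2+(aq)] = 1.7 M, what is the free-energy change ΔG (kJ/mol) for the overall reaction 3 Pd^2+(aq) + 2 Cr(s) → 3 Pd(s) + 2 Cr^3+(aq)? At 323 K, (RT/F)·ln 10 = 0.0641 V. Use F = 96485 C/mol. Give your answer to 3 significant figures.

−959 kJ/mol

The standard cell potential is +0.916 − (−0.731) = +1.647 V, with n = 6 electrons in the balanced equation.
The reaction quotient is [Cr^3+(aq)]^2 / [Pd^2+(aq)]^3 = 0.14; by Nernst, E = +1.647 − (0.0641/6)(−0.853) = +1.6561 V.
Finally ΔG = −nFE = −(6)(96485 C/mol)(+1.6561 V) = −959 kJ/mol.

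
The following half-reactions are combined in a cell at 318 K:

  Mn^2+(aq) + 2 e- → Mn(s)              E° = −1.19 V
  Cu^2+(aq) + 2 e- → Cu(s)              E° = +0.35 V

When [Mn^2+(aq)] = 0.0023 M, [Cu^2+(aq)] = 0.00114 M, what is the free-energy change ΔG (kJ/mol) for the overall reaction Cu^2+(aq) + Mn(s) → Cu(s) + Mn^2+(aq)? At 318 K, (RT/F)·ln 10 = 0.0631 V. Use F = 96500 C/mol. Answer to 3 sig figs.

−295 kJ/mol

With Cu²⁺/Cu reduced at the cathode, E°cell = +0.35 − (−1.19) = +1.54 V and n = 2.
The reaction quotient is [Mn^2+(aq)] / [Cu^2+(aq)] = 2.02; by Nernst, E = +1.54 − (0.0631/2)(0.305) = +1.5304 V.
Finally ΔG = −nFE = −(2)(96500 C/mol)(+1.5304 V) = −295 kJ/mol.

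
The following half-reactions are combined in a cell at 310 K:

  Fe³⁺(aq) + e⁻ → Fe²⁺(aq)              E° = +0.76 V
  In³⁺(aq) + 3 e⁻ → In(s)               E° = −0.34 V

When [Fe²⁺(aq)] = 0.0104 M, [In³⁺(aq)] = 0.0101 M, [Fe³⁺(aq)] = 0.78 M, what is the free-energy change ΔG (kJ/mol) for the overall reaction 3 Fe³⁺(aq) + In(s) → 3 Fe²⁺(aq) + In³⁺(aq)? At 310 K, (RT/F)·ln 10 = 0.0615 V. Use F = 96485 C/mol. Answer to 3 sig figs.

With Fe³⁺/Fe²⁺ reduced at the cathode, E°cell = +0.76 − (−0.34) = +1.10 V and n = 3.
Here Q = ([Fe²⁺(aq)]^3·[In³⁺(aq)]) / [Fe³⁺(aq)]^3 = 2.39×10^−8 (log Q = −7.621), giving E = +1.10 − (0.0615/3)·(−7.621) = +1.2562 V.
Then ΔG = −nFE = −3 × 96485 × +1.2562 J/mol = −364 kJ/mol.

−364 kJ/mol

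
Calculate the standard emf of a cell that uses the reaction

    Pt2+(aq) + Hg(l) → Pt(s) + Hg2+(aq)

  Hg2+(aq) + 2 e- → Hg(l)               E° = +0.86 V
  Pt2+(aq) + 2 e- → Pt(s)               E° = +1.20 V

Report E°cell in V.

+0.34 V

Pt2+(aq) gains electrons, so the Pt²⁺/Pt couple is the cathode; the Hg²⁺/Hg couple is the anode.
E°cell = E°(cathode) − E°(anode) = +1.20 − (+0.86) = +0.34 V.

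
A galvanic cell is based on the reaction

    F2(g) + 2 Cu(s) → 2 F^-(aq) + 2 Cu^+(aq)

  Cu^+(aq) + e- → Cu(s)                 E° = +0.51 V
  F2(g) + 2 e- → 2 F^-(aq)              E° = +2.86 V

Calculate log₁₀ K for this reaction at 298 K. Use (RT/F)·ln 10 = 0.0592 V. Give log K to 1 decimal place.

log K = 79.4

The F₂/F⁻ couple is reduced (cathode); E°cell = +2.86 − (+0.51) = +2.35 V with n = 2.
At equilibrium E = 0, so log K = nE°cell / 0.0592 = (2)(+2.35) / 0.0592 = 79.4.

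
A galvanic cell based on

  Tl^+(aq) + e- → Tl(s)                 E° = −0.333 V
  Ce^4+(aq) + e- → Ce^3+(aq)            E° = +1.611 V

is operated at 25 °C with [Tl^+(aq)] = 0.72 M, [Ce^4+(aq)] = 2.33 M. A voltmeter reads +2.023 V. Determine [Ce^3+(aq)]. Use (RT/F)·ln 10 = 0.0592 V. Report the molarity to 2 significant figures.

0.15 M

Ce⁴⁺/Ce³⁺ is the cathode (higher E°); E°cell = +1.611 − (−0.333) = +1.944 V with n = 1.
Rearranging E = E° − (0.0592/n)·log Q gives log Q = 1(+1.944 − (+2.023))/0.0592 = −1.334.
For Ce^4+(aq) + Tl(s) → Ce^3+(aq) + Tl^+(aq), the reaction quotient is Q = ([Ce^3+(aq)]·[Tl^+(aq)]) / [Ce^4+(aq)].
Substituting the known concentrations and solving, log [Ce^3+(aq)] = −0.824 and [Ce^3+(aq)] = 0.15 M.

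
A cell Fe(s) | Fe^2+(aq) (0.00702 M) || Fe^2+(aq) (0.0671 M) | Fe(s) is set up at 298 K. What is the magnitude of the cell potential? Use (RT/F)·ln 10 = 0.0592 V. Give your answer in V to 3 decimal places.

0.029 V

For a concentration cell E°cell = 0, since both electrodes use the same couple.
The compartment with the higher Fe^2+(aq) concentration (0.0671 M) acts as the cathode; ions are reduced there and produced at the dilute (0.00702 M) anode.
With n = 2, Ecell = −(0.0592/2)·log([dilute]/[conc]) = −(0.0592/2)·log(0.00702/0.0671) = +0.029 V.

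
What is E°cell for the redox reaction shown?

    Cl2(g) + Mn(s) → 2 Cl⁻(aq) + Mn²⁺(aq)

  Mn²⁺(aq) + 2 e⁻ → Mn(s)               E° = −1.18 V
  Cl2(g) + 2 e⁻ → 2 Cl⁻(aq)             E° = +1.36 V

+2.54 V

In the reaction as written, Cl2(g) is reduced (cathode) and Mn²⁺(aq) is produced by oxidation at the anode.
E°cell = E°(cathode) − E°(anode) = +1.36 − (−1.18) = +2.54 V.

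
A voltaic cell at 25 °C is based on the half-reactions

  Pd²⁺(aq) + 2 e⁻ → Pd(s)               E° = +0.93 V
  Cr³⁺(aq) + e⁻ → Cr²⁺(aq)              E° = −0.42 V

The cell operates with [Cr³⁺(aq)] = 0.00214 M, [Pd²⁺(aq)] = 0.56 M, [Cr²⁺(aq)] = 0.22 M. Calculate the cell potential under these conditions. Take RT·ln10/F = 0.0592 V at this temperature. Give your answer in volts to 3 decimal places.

Since E°(Pd²⁺/Pd) > E°(Cr³⁺/Cr²⁺), Pd²⁺/Pd serves as the cathode.
The standard potential is +0.93 − (−0.42) = +1.35 V and the balanced reaction transfers n = 2 electrons.
Balancing gives Pd²⁺(aq) + 2 Cr²⁺(aq) → Pd(s) + 2 Cr³⁺(aq); hence Q = [Cr³⁺(aq)]^2 / ([Pd²⁺(aq)]·[Cr²⁺(aq)]^2) = 0.000169 (log Q = −3.772).
By the Nernst equation, E = +1.35 − (0.0592/2)·(−3.772) = +1.462 V.

+1.462 V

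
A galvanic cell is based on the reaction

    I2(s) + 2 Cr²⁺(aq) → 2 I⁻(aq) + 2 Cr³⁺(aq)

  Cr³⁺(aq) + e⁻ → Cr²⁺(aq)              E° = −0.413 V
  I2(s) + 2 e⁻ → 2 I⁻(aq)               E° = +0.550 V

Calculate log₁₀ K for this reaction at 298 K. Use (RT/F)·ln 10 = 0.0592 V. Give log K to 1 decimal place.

log K = 32.5

The I₂/I⁻ couple is reduced (cathode); E°cell = +0.550 − (−0.413) = +0.963 V with n = 2.
At equilibrium E = 0, so log K = nE°cell / 0.0592 = (2)(+0.963) / 0.0592 = 32.5.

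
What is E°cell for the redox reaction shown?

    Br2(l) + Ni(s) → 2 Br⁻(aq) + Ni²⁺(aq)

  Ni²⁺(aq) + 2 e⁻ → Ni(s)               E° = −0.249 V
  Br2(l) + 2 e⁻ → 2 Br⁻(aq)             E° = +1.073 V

+1.322 V

In the reaction as written, Br2(l) is reduced (cathode) and Ni²⁺(aq) is produced by oxidation at the anode.
E°cell = E°(cathode) − E°(anode) = +1.073 − (−0.249) = +1.322 V.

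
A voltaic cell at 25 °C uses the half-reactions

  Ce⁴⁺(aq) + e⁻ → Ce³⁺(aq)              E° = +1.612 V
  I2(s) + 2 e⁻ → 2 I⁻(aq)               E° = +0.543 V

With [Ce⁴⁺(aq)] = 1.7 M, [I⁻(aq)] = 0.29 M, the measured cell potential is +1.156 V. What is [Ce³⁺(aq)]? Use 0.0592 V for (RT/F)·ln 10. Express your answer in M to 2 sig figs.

With Ce⁴⁺/Ce³⁺ at the cathode and I₂/I⁻ at the anode, E°cell = +1.612 − (+0.543) = +1.069 V (n = 2).
From the Nernst equation, log Q = n(E° − E)/0.0592 = 2·(+1.069 − (+1.156))/0.0592 = −2.939.
For 2 Ce⁴⁺(aq) + 2 I⁻(aq) → 2 Ce³⁺(aq) + I2(s), the reaction quotient is Q = [Ce³⁺(aq)]^2 / ([Ce⁴⁺(aq)]^2·[I⁻(aq)]^2).
Isolating [Ce³⁺(aq)] in Q = 10^{−2.939} yields log [Ce³⁺(aq)] = −1.777, i.e. 0.017 M.

0.017 M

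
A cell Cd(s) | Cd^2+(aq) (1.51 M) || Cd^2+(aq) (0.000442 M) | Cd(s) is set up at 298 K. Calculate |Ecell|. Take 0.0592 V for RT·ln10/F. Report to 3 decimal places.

For a concentration cell E°cell = 0, since both electrodes use the same couple.
The compartment with the higher Cd^2+(aq) concentration (1.51 M) acts as the cathode; ions are reduced there and produced at the dilute (0.000442 M) anode.
With n = 2, Ecell = −(0.0592/2)·log([dilute]/[conc]) = −(0.0592/2)·log(0.000442/1.51) = +0.105 V.

0.105 V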